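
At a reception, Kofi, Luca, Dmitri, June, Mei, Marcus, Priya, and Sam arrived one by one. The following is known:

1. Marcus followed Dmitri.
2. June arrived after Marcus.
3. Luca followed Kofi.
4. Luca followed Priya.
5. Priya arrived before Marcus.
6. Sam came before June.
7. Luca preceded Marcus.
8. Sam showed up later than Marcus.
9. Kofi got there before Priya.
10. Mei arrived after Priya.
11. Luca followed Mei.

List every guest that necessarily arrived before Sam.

Directly stated before Sam: Marcus.
Dmitri reaches Sam via Dmitri → Marcus → Sam.
Kofi reaches Sam via Kofi → Priya → Marcus → Sam.
Luca reaches Sam via Luca → Marcus → Sam.
Likewise Mei and Priya each reach Sam by chaining the stated constraints.

Dmitri, Kofi, Luca, Marcus, Mei, Priya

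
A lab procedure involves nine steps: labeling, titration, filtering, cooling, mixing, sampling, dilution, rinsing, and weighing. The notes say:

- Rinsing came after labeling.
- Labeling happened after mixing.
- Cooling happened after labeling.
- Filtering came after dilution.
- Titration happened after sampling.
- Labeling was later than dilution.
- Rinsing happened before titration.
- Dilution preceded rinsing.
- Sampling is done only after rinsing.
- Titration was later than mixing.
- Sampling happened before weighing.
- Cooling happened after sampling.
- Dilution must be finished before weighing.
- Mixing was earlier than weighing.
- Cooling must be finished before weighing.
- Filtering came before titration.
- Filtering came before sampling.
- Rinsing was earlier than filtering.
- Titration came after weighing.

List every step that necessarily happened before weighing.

cooling, dilution, filtering, labeling, mixing, rinsing, sampling

Directly stated before weighing: cooling, dilution, mixing, and sampling.
Filtering reaches weighing via filtering → sampling → weighing.
Labeling reaches weighing via labeling → cooling → weighing.
Rinsing reaches weighing via rinsing → sampling → weighing.
No chain forces titration ahead of weighing.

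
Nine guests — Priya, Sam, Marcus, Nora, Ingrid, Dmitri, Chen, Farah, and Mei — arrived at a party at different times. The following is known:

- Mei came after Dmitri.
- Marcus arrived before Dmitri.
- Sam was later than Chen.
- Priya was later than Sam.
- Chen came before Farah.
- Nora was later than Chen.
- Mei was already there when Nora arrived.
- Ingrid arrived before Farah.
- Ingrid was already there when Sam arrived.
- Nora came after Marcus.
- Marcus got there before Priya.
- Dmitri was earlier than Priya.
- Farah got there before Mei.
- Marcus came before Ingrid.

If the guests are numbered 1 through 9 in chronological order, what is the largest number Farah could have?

Farah must come before Mei and Nora — 2 guests forced after them.
Everything else can be placed before Farah in some valid order, so Farah can sit as late as position 9 − 2 = 7.

7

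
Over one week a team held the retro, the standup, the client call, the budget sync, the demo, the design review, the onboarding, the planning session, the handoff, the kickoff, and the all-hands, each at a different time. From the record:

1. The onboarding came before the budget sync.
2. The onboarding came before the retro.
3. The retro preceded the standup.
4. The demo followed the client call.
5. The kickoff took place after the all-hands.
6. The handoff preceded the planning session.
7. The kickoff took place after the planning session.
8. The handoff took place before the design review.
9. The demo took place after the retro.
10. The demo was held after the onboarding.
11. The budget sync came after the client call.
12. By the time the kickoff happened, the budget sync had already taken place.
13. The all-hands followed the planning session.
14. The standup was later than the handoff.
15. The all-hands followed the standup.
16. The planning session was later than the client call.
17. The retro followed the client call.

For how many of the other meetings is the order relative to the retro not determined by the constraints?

4

Forced before the retro: the client call and the onboarding; forced after the retro: the all-hands, the demo, the kickoff, and the standup.
That leaves the budget sync, the design review, the handoff, and the planning session with no forced order relative to the retro — 4.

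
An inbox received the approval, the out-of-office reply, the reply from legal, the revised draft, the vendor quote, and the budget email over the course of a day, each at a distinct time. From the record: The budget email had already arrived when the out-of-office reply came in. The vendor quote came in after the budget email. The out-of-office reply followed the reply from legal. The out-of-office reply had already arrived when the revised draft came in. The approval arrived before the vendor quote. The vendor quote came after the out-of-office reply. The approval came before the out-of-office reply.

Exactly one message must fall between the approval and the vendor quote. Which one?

the out-of-office reply

Tracing the constraints gives the approval → the out-of-office reply → the vendor quote, so the out-of-office reply sits after the approval and before the vendor quote.
No other message is forced both after the approval and before the vendor quote.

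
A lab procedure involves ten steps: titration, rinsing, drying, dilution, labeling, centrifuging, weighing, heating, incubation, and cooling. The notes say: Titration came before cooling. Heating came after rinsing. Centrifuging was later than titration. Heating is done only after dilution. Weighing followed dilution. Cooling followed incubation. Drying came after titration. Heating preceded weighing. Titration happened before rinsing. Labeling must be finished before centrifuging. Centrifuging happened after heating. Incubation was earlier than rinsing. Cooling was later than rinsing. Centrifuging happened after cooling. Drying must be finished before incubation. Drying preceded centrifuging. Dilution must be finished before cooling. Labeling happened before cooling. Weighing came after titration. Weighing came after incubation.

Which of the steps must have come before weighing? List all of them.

dilution, drying, heating, incubation, rinsing, titration

Directly stated before weighing: dilution, heating, incubation, and titration.
Drying reaches weighing via drying → incubation → weighing.
Rinsing reaches weighing via rinsing → heating → weighing.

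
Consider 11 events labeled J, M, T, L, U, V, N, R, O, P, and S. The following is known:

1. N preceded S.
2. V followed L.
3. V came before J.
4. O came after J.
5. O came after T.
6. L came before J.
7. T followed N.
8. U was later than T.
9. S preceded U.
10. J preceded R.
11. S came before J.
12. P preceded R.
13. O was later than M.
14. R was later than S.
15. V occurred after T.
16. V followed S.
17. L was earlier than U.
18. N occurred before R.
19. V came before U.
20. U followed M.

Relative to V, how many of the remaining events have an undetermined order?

2

Forced before V: L, N, S, and T; forced after V: J, O, R, and U.
That leaves M and P with no forced order relative to V — 2.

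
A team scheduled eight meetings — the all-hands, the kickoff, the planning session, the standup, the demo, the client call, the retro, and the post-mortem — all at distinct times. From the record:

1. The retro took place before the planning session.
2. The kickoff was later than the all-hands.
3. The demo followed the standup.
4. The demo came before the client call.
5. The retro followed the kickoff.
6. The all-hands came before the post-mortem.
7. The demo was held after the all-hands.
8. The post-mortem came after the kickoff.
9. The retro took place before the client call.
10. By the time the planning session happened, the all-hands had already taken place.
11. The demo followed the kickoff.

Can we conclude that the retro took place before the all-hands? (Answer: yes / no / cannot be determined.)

no

Tracing the constraints gives the all-hands → the kickoff → the retro, so the all-hands must come before the retro.
That means the retro cannot be before the all-hands.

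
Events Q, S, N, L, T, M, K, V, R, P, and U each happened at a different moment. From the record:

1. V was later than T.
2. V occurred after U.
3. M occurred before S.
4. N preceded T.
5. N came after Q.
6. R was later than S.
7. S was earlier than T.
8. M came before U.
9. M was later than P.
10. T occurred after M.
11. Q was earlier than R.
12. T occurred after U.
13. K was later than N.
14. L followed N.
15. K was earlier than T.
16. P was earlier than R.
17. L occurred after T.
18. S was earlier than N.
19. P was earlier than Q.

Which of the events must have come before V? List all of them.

K, M, N, P, Q, S, T, U

Directly stated before V: T and U.
K reaches V via K → T → V.
M reaches V via M → U → V.
N reaches V via N → T → V.
Likewise P, Q, and S each reach V by chaining the stated constraints.
No chain forces L (or any of the others) ahead of V.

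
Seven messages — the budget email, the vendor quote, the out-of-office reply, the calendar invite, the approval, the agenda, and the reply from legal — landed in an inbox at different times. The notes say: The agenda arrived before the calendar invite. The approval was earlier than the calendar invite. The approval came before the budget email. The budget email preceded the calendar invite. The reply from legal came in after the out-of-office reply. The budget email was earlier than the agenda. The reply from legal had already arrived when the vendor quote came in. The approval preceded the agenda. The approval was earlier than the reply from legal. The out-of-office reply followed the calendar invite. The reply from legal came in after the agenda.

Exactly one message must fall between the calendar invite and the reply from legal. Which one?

Tracing the constraints gives the calendar invite → the out-of-office reply → the reply from legal, so the out-of-office reply sits after the calendar invite and before the reply from legal.
No other message is forced both after the calendar invite and before the reply from legal.

the out-of-office reply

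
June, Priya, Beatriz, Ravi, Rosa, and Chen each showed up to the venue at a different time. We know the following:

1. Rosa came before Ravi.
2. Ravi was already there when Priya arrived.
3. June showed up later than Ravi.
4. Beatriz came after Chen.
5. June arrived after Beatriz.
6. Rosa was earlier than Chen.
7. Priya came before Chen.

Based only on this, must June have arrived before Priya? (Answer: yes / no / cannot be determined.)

no

Tracing the constraints gives Priya → Chen → Beatriz → June, so Priya must come before June.
That means June cannot be before Priya.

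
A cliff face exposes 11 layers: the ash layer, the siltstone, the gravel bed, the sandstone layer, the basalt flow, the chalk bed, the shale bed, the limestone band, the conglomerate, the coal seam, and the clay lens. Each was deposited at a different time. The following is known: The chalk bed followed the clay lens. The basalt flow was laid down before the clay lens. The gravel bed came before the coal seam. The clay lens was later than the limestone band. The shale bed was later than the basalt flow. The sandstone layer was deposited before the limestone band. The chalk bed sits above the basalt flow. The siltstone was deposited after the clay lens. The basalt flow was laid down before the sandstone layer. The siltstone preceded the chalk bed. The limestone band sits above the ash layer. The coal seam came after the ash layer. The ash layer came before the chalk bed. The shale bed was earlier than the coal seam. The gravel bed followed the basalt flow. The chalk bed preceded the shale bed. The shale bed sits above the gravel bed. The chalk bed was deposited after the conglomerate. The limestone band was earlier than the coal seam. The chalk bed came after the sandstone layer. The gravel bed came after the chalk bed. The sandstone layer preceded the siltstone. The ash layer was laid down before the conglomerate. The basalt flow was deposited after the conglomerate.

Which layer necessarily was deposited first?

The ash layer has a chain of constraints placing it before every other layer, so the ash layer must be first.

the ash layer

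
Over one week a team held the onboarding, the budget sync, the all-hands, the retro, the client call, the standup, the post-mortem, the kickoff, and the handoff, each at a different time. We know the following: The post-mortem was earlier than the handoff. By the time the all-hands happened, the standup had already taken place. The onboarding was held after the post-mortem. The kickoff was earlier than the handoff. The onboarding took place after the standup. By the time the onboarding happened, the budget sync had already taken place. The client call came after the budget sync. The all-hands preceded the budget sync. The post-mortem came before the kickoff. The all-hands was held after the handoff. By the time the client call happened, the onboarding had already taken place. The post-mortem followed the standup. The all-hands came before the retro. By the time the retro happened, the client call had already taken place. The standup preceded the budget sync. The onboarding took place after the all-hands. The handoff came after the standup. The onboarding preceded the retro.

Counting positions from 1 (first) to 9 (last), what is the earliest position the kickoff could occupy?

The post-mortem and the standup must both come before the kickoff — 2 forced predecessors.
Nothing else is forced ahead of the kickoff, so its earliest slot is position 2 + 1 = 3.

3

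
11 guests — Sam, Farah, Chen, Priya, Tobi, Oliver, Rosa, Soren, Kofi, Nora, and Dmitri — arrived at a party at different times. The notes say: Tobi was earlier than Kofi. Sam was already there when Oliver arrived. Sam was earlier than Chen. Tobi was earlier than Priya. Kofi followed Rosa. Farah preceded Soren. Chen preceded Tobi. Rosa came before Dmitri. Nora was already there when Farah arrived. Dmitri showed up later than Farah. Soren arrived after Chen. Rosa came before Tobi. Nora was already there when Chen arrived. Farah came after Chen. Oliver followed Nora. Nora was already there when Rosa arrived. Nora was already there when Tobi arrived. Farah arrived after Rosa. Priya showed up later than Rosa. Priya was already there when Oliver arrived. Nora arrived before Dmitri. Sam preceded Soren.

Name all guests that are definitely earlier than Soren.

Chen, Farah, Nora, Rosa, Sam

Directly stated before Soren: Chen, Farah, and Sam.
Nora reaches Soren via Nora → Chen → Soren.
Rosa reaches Soren via Rosa → Farah → Soren.
No chain forces Priya (or any of the others) ahead of Soren.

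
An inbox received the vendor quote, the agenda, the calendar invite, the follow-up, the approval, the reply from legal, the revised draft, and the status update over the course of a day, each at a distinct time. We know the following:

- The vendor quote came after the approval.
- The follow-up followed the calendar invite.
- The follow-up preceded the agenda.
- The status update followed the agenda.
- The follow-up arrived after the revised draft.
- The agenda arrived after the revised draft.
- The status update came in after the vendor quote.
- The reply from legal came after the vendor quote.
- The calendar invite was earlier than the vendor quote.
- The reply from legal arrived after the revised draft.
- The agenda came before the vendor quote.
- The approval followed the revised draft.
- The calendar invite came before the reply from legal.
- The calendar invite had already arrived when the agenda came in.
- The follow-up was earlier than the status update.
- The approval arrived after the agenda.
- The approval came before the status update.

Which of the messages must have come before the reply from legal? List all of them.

Directly stated before the reply from legal: the calendar invite, the revised draft, and the vendor quote.
The agenda reaches the reply from legal via the agenda → the vendor quote → the reply from legal.
The approval reaches the reply from legal via the approval → the vendor quote → the reply from legal.
The follow-up reaches the reply from legal via the follow-up → the agenda → the vendor quote → the reply from legal.
No chain forces the status update ahead of the reply from legal.

the agenda, the approval, the calendar invite, the follow-up, the revised draft, the vendor quote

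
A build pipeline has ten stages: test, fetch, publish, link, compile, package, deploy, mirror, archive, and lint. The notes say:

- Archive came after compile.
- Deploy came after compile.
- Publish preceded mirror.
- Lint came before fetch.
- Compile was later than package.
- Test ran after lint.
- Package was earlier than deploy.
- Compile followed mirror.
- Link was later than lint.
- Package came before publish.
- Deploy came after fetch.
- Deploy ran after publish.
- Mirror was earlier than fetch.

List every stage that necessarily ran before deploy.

compile, fetch, lint, mirror, package, publish

Directly stated before deploy: compile, fetch, package, and publish.
Lint reaches deploy via lint → fetch → deploy.
Mirror reaches deploy via mirror → fetch → deploy.
No chain forces archive (or any of the others) ahead of deploy.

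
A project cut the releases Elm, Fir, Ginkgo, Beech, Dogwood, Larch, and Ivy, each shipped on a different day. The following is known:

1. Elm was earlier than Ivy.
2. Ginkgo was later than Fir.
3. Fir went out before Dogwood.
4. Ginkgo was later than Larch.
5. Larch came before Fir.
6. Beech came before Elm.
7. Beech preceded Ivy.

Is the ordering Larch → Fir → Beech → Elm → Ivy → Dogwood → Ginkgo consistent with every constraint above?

yes

Check each stated constraint against the proposed order — e.g. Fir is ahead of Ginkgo; Larch is ahead of Ginkgo. Every pair is in the required order; nothing is violated.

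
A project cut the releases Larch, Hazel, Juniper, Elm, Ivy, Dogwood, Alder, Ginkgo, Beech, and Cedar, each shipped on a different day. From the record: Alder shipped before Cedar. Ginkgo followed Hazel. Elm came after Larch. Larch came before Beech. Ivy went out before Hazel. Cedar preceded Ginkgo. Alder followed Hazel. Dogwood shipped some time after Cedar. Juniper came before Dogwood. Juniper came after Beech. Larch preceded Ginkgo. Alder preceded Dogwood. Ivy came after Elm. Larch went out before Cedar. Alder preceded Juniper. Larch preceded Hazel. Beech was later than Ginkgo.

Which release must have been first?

Larch

Larch has a chain of constraints placing it before every other release, so Larch must be first.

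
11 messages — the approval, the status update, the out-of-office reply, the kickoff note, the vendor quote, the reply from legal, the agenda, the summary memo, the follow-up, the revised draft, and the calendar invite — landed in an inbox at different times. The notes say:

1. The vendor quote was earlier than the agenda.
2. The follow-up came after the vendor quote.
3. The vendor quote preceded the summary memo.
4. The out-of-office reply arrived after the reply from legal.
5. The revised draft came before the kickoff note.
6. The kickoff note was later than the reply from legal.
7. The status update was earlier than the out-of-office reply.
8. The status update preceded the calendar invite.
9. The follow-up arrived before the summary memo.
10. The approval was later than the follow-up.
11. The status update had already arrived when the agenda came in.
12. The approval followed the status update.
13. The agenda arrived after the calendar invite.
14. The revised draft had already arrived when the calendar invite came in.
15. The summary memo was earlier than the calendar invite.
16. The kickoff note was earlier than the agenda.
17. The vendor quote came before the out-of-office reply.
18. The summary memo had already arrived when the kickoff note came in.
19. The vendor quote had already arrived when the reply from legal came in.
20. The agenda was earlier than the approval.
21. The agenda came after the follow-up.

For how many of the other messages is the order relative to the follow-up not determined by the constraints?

4

Forced before the follow-up: the vendor quote; forced after the follow-up: the agenda, the approval, the calendar invite, the kickoff note, and the summary memo.
That leaves the out-of-office reply, the reply from legal, the revised draft, and the status update with no forced order relative to the follow-up — 4.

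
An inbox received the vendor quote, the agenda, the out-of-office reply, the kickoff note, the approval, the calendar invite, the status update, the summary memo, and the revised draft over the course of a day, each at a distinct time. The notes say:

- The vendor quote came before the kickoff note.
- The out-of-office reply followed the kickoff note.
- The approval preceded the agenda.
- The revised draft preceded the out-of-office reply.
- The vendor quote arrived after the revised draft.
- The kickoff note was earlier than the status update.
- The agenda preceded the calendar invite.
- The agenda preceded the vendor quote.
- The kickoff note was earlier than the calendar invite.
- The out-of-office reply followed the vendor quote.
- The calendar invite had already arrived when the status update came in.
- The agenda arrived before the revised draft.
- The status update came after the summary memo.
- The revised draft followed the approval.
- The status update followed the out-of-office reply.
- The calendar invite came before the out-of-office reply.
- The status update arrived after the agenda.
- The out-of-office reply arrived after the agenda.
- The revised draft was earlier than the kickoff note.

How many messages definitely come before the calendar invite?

Directly stated before the calendar invite: the agenda and the kickoff note.
The approval reaches the calendar invite via the approval → the agenda → the calendar invite.
The revised draft reaches the calendar invite via the revised draft → the kickoff note → the calendar invite.
The vendor quote reaches the calendar invite via the vendor quote → the kickoff note → the calendar invite.
No chain forces the out-of-office reply (or any of the others) ahead of the calendar invite.
That's the agenda, the approval, the kickoff note, the revised draft, and the vendor quote — 5 in all.

5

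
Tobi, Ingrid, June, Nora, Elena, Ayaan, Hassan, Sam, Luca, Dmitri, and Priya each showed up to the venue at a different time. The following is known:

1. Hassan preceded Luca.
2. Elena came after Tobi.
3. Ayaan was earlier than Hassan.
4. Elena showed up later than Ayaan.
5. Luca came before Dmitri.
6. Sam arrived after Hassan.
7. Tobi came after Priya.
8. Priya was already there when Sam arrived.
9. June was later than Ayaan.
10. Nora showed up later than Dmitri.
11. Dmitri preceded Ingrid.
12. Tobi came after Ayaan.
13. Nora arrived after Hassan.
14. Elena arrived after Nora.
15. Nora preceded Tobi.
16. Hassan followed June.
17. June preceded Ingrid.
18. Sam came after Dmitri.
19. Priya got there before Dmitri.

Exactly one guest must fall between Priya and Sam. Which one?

Dmitri

Tracing the constraints gives Priya → Dmitri → Sam, so Dmitri sits after Priya and before Sam.
No other guest is forced both after Priya and before Sam.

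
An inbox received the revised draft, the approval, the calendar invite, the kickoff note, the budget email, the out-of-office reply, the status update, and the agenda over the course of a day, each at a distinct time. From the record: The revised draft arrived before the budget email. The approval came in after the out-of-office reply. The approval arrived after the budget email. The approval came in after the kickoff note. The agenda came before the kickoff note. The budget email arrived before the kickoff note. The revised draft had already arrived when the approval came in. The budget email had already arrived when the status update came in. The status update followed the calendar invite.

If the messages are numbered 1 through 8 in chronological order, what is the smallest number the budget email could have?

2

The revised draft must come before the budget email — 1 forced predecessor.
Nothing else is forced ahead of the budget email, so its earliest slot is position 1 + 1 = 2.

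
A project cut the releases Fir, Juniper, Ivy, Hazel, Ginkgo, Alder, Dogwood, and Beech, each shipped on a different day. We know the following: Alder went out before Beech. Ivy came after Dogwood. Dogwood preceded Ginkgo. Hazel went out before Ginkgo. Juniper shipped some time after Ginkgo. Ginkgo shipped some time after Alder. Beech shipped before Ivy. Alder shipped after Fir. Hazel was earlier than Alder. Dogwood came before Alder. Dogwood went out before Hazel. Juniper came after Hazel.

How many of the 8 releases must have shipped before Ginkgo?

Directly stated before Ginkgo: Alder, Dogwood, and Hazel.
Fir reaches Ginkgo via Fir → Alder → Ginkgo.
No chain forces Beech (or any of the others) ahead of Ginkgo.
That's Alder, Dogwood, Fir, and Hazel — 4 in all.

4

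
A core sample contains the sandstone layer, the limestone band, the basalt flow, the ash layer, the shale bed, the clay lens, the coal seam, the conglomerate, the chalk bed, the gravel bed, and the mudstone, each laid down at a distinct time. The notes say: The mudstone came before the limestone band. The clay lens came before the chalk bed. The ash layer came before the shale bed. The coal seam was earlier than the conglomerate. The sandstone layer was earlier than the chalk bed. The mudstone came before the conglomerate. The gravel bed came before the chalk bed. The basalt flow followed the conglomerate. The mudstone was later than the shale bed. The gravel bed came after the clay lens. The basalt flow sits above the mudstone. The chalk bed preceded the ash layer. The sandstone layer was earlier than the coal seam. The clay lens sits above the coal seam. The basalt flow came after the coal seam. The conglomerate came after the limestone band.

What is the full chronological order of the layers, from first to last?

the sandstone layer, the coal seam, the clay lens, the gravel bed, the chalk bed, the ash layer, the shale bed, the mudstone, the limestone band, the conglomerate, the basalt flow

The constraints fix every adjacent pair, so only one ordering works:
the sandstone layer → the coal seam → the clay lens → the gravel bed → the chalk bed → the ash layer → the shale bed → the mudstone → the limestone band → the conglomerate → the basalt flow.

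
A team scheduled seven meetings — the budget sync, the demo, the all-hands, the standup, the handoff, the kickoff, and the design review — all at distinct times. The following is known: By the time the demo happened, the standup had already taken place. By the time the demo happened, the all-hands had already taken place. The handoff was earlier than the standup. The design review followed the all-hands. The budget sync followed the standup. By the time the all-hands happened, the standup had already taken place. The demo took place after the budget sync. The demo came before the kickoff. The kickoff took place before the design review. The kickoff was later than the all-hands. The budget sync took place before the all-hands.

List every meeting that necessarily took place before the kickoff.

the all-hands, the budget sync, the demo, the handoff, the standup

Directly stated before the kickoff: the all-hands and the demo.
The budget sync reaches the kickoff via the budget sync → the all-hands → the kickoff.
The handoff reaches the kickoff via the handoff → the standup → the all-hands → the kickoff.
The standup reaches the kickoff via the standup → the all-hands → the kickoff.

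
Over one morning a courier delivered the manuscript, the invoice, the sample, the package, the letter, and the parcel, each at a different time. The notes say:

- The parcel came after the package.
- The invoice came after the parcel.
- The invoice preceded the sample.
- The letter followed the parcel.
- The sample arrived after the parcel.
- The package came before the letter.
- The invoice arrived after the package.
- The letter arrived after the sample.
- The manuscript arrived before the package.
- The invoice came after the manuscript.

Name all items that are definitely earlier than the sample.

Directly stated before the sample: the invoice and the parcel.
The manuscript reaches the sample via the manuscript → the invoice → the sample.
The package reaches the sample via the package → the parcel → the sample.
No chain forces the letter ahead of the sample.

the invoice, the manuscript, the package, the parcel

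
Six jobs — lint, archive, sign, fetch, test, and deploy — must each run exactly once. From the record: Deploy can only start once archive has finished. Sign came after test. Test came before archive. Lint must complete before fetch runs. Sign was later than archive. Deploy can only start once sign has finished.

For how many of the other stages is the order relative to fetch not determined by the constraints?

Forced before fetch: lint.
That leaves archive, deploy, sign, and test with no forced order relative to fetch — 4.

4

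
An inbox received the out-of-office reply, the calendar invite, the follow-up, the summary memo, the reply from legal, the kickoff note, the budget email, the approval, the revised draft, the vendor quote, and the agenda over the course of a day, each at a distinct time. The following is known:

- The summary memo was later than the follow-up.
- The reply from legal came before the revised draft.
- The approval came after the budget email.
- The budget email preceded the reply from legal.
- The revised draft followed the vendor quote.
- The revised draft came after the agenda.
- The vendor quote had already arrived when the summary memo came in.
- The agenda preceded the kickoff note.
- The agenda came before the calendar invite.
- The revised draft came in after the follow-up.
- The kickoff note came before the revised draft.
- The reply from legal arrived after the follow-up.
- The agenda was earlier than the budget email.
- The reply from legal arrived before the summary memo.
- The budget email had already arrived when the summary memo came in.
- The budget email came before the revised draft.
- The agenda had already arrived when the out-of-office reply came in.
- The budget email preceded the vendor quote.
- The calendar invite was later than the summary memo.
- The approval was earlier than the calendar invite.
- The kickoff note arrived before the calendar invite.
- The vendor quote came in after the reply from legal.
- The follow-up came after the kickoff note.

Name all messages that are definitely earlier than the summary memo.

Directly stated before the summary memo: the budget email, the follow-up, the reply from legal, and the vendor quote.
The agenda reaches the summary memo via the agenda → the budget email → the summary memo.
The kickoff note reaches the summary memo via the kickoff note → the follow-up → the summary memo.

the agenda, the budget email, the follow-up, the kickoff note, the reply from legal, the vendor quote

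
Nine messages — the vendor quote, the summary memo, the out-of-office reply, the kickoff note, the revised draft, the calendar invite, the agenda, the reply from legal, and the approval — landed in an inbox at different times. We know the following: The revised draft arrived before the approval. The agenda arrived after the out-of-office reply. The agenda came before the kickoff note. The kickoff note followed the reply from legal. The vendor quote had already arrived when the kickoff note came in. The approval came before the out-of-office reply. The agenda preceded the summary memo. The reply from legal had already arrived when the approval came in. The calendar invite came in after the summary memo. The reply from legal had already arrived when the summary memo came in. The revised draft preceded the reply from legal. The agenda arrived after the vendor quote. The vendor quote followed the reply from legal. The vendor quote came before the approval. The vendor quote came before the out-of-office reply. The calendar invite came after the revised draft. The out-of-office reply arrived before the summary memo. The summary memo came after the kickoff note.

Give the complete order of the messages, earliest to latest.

the revised draft, the reply from legal, the vendor quote, the approval, the out-of-office reply, the agenda, the kickoff note, the summary memo, the calendar invite

The constraints fix every adjacent pair, so only one ordering works:
the revised draft → the reply from legal → the vendor quote → the approval → the out-of-office reply → the agenda → the kickoff note → the summary memo → the calendar invite.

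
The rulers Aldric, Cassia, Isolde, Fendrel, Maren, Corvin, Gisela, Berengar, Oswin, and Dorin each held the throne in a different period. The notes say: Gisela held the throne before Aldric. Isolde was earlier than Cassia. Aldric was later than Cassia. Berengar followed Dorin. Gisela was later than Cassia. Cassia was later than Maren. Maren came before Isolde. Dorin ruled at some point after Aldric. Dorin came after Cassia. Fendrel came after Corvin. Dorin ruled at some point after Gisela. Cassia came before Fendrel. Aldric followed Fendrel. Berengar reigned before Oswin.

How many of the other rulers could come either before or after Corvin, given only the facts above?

Forced after Corvin: Aldric, Berengar, Dorin, Fendrel, and Oswin.
That leaves Cassia, Gisela, Isolde, and Maren with no forced order relative to Corvin — 4.

4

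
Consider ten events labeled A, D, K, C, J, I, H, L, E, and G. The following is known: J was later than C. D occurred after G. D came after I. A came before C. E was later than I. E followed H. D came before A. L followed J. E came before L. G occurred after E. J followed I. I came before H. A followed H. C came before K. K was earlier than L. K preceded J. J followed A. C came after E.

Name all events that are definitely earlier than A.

Directly stated before A: D and H.
E reaches A via E → G → D → A.
G reaches A via G → D → A.
I reaches A via I → H → A.

D, E, G, H, I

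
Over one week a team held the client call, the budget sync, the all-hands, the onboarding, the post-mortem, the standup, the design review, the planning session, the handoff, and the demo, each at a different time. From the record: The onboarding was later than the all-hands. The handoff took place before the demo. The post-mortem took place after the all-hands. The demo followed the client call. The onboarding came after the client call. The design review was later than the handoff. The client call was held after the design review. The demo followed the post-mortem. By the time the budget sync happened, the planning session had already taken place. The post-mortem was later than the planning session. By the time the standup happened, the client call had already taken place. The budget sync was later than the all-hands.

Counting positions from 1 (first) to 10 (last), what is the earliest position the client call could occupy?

The design review and the handoff must both come before the client call — 2 forced predecessors.
Nothing else is forced ahead of the client call, so its earliest slot is position 2 + 1 = 3.

3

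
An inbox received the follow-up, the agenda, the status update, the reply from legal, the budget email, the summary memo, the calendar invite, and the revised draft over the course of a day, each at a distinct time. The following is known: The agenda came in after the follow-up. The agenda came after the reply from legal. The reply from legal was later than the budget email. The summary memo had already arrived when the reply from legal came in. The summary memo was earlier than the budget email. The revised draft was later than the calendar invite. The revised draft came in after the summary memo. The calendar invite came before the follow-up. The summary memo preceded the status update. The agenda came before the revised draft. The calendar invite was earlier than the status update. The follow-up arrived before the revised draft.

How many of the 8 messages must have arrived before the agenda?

5

Directly stated before the agenda: the follow-up and the reply from legal.
The budget email reaches the agenda via the budget email → the reply from legal → the agenda.
The calendar invite reaches the agenda via the calendar invite → the follow-up → the agenda.
The summary memo reaches the agenda via the summary memo → the reply from legal → the agenda.
No chain forces the status update (or any of the others) ahead of the agenda.
That's the budget email, the calendar invite, the follow-up, the reply from legal, and the summary memo — 5 in all.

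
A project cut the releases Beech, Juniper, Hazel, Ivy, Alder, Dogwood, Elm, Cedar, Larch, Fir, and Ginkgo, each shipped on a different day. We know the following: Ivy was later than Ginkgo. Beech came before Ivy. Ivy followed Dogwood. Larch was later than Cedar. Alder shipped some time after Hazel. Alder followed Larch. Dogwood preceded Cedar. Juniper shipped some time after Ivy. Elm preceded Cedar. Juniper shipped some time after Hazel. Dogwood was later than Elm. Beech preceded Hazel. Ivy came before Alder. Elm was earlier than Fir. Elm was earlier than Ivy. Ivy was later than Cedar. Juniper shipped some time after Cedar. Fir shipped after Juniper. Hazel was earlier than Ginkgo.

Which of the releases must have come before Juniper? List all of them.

Directly stated before Juniper: Cedar, Hazel, and Ivy.
Beech reaches Juniper via Beech → Ivy → Juniper.
Dogwood reaches Juniper via Dogwood → Ivy → Juniper.
Elm reaches Juniper via Elm → Cedar → Juniper.
Likewise Ginkgo reaches Juniper by chaining the stated constraints.
No chain forces Alder (or any of the others) ahead of Juniper.

Beech, Cedar, Dogwood, Elm, Ginkgo, Hazel, Ivy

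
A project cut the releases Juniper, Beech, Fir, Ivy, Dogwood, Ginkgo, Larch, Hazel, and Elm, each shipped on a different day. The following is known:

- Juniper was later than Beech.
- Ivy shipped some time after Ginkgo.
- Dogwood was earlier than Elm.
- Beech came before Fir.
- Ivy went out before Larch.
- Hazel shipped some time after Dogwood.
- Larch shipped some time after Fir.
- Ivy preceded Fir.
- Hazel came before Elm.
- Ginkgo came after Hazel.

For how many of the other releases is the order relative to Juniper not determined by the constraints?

7

Forced before Juniper: Beech.
That leaves Dogwood, Elm, Fir, Ginkgo, Hazel, Ivy, and Larch with no forced order relative to Juniper — 7.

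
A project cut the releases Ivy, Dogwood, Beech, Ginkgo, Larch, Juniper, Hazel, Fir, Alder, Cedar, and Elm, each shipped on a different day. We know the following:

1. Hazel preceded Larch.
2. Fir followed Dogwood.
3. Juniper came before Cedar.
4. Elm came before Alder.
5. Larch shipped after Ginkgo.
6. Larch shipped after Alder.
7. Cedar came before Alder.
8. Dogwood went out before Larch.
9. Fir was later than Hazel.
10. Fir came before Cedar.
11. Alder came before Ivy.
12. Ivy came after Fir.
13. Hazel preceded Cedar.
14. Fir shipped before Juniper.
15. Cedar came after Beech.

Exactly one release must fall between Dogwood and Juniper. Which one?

Fir

Tracing the constraints gives Dogwood → Fir → Juniper, so Fir sits after Dogwood and before Juniper.
No other release is forced both after Dogwood and before Juniper.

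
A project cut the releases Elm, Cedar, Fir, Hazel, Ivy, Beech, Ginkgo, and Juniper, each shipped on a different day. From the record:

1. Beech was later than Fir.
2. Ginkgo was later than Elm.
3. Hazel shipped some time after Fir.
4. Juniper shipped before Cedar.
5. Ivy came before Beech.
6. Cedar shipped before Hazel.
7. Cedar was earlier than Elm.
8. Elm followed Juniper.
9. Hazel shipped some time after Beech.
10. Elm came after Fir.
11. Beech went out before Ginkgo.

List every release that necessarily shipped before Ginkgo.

Directly stated before Ginkgo: Beech and Elm.
Cedar reaches Ginkgo via Cedar → Elm → Ginkgo.
Fir reaches Ginkgo via Fir → Elm → Ginkgo.
Ivy reaches Ginkgo via Ivy → Beech → Ginkgo.
Likewise Juniper reaches Ginkgo by chaining the stated constraints.

Beech, Cedar, Elm, Fir, Ivy, Juniper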